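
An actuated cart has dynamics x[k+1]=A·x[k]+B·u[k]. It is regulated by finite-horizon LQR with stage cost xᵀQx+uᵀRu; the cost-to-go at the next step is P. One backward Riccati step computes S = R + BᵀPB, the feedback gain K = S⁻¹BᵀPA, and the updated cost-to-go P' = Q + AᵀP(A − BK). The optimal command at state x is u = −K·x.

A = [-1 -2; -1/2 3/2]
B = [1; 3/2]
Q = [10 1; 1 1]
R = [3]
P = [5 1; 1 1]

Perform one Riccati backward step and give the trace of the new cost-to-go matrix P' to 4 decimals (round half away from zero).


BᵀP = [6.5000 2.5000]
S = R + BᵀPB = [3] + [10.2500] = [13.2500]
BᵀPA = [-7.7500 -9.2500]
K = S⁻¹·BᵀPA = [-0.5849 -0.6981]
A−BK = [-0.4151 -1.3019; 0.3774 2.5472]
AᵀP(A−BK) = [1.7170 3.3396; 3.3396 9.7925]
P' = Q + AᵀP(A−BK) = [11.7170 4.3396; 4.3396 10.7925]
tr(P') = 22.5094

22.5094


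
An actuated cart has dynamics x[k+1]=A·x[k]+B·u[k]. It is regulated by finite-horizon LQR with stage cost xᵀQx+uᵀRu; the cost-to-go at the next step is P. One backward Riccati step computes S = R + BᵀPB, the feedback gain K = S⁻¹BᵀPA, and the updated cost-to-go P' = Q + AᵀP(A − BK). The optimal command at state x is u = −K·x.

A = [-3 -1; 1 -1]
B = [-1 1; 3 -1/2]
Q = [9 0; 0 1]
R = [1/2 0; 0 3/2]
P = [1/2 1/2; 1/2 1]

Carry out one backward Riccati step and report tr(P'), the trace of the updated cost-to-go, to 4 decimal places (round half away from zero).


BᵀP = [1.0000 2.5000; 0.2500 0.0000]
S = R + BᵀPB = [1/2 0; 0 3/2] + [6.5000 -0.2500; -0.2500 0.2500] = [7.0000 -0.2500; -0.2500 1.7500]
BᵀPA = [-0.5000 -3.5000; -0.7500 -0.2500]
K = S⁻¹·BᵀPA = [-0.0872 -0.5077; -0.4410 -0.2154]
A−BK = [-2.6462 -1.2923; 1.0410 0.4154]
AᵀP(A−BK) = [2.1256 1.0846; 1.0846 0.6692]
P' = Q + AᵀP(A−BK) = [11.1256 1.0846; 1.0846 1.6692]
tr(P') = 12.7949

12.7949


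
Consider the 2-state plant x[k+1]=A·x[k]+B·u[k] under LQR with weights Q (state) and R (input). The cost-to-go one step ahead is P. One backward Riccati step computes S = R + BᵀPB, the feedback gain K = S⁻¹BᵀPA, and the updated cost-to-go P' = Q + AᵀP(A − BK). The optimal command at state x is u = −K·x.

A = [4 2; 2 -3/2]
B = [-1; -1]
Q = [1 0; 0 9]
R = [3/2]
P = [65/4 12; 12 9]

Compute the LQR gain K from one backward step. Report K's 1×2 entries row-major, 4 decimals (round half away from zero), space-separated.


BᵀP = [-28.2500 -21.0000]
S = R + BᵀPB = [3/2] + [49.2500] = [50.7500]
BᵀPA = [-155.0000 -25.0000]
K = S⁻¹·BᵀPA = [-3.0542 -0.4926]
A−BK = [0.9458 1.5074; -1.0542 -1.9926]
AᵀP(A−BK) = [14.6010 2.6453; 2.6453 0.9347]
P' = Q + AᵀP(A−BK) = [15.6010 2.6453; 2.6453 9.9347]
tr(P') = 25.5357

-3.0542 -0.4926


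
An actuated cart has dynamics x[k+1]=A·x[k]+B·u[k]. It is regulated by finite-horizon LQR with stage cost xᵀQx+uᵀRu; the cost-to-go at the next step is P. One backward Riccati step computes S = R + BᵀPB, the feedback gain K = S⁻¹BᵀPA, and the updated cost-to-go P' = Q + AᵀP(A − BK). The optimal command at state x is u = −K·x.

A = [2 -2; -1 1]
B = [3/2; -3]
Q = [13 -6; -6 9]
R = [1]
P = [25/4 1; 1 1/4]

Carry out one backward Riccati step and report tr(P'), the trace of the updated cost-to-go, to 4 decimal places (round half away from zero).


BᵀP = [6.3750 0.7500]
S = R + BᵀPB = [1] + [7.3125] = [8.3125]
BᵀPA = [12.0000 -12.0000]
K = S⁻¹·BᵀPA = [1.4436 -1.4436]
A−BK = [-0.1654 0.1654; 3.3308 -3.3308]
AᵀP(A−BK) = [3.9267 -3.9267; -3.9267 3.9267]
P' = Q + AᵀP(A−BK) = [16.9267 -9.9267; -9.9267 12.9267]
tr(P') = 29.8534

29.8534


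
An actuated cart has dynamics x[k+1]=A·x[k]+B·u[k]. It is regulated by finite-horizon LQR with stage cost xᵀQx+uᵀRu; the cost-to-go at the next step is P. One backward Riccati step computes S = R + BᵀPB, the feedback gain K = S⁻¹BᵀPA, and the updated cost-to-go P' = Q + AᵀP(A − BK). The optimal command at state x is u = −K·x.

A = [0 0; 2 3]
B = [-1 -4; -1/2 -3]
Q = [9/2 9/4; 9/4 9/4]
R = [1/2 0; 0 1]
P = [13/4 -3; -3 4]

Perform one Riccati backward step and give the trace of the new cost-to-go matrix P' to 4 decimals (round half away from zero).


42.6773

BᵀP = [-1.7500 1.0000; -4.0000 0.0000]
S = R + BᵀPB = [1/2 0; 0 1] + [1.2500 4.0000; 4.0000 16.0000] = [1.7500 4.0000; 4.0000 17.0000]
BᵀPA = [2.0000 3.0000; 0.0000 0.0000]
K = S⁻¹·BᵀPA = [2.4727 3.7091; -0.5818 -0.8727]
A−BK = [0.1455 0.2182; 1.4909 2.2364]
AᵀP(A−BK) = [11.0545 16.5818; 16.5818 24.8727]
P' = Q + AᵀP(A−BK) = [15.5545 18.8318; 18.8318 27.1227]
tr(P') = 42.6773


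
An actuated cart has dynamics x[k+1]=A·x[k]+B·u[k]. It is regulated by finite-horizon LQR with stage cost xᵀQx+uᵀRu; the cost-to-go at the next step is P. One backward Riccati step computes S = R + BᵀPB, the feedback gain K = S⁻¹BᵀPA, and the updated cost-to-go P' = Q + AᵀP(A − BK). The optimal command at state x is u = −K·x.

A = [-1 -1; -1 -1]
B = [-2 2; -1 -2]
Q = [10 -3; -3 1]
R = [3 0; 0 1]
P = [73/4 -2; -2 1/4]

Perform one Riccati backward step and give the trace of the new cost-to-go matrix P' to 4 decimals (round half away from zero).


BᵀP = [-34.5000 3.7500; 40.5000 -4.5000]
S = R + BᵀPB = [3 0; 0 1] + [65.2500 -76.5000; -76.5000 90.0000] = [68.2500 -76.5000; -76.5000 91.0000]
BᵀPA = [30.7500 30.7500; -36.0000 -36.0000]
K = S⁻¹·BᵀPA = [0.1234 0.1234; -0.2918 -0.2918]
A−BK = [-0.1695 -0.1695; -1.4603 -1.4603]
AᵀP(A−BK) = [0.1982 0.1982; 0.1982 0.1982]
P' = Q + AᵀP(A−BK) = [10.1982 -2.8018; -2.8018 1.1982]
tr(P') = 11.3964

11.3964


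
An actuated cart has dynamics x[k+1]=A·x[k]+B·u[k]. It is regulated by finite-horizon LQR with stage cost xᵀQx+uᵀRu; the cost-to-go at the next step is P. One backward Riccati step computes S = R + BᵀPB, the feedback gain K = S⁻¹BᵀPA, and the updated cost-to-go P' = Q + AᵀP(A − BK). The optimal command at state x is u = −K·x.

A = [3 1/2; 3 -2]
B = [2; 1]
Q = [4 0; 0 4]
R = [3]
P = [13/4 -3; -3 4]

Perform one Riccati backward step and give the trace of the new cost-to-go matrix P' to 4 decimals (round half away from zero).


35.3984

BᵀP = [3.5000 -2.0000]
S = R + BᵀPB = [3] + [5.0000] = [8.0000]
BᵀPA = [4.5000 5.7500]
K = S⁻¹·BᵀPA = [0.5625 0.7188]
A−BK = [1.8750 -0.9375; 2.4375 -2.7188]
AᵀP(A−BK) = [8.7188 -8.8594; -8.8594 18.6797]
P' = Q + AᵀP(A−BK) = [12.7188 -8.8594; -8.8594 22.6797]
tr(P') = 35.3984


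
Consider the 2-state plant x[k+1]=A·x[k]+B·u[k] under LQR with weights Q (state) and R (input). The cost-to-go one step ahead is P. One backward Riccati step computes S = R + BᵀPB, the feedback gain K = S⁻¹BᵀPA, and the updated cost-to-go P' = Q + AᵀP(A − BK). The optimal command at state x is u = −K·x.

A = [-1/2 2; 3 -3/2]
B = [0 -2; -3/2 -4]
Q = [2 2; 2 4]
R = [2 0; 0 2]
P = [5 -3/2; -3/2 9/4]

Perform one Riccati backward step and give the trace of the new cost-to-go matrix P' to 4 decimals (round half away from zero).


BᵀP = [2.2500 -3.3750; -4.0000 -6.0000]
S = R + BᵀPB = [2 0; 0 2] + [5.0625 9.0000; 9.0000 32.0000] = [7.0625 9.0000; 9.0000 34.0000]
BᵀPA = [-11.2500 9.5625; -16.0000 1.0000]
K = S⁻¹·BᵀPA = [-1.4988 1.9866; -0.0738 -0.4965]
A−BK = [-0.6477 1.0071; 0.4564 -0.5059]
AᵀP(A−BK) = [7.9568 -10.8437; -10.8437 15.5617]
P' = Q + AᵀP(A−BK) = [9.9568 -8.8437; -8.8437 19.5617]
tr(P') = 29.5185

29.5185


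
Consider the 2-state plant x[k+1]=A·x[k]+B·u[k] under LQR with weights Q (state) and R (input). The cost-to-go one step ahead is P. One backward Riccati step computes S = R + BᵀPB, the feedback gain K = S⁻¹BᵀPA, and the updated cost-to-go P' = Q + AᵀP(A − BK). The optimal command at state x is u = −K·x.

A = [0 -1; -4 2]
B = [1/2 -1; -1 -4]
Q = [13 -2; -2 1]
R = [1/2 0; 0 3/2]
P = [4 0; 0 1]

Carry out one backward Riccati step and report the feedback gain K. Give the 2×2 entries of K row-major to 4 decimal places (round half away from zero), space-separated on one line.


BᵀP = [2.0000 -1.0000; -4.0000 -4.0000]
S = R + BᵀPB = [1/2 0; 0 3/2] + [2.0000 2.0000; 2.0000 20.0000] = [2.5000 2.0000; 2.0000 21.5000]
BᵀPA = [4.0000 -4.0000; 16.0000 -4.0000]
K = S⁻¹·BᵀPA = [1.0854 -1.5678; 0.6432 -0.0402]
A−BK = [0.1005 -0.2563; -0.3417 0.2714]
AᵀP(A−BK) = [1.3668 -1.0854; -1.0854 1.5678]
P' = Q + AᵀP(A−BK) = [14.3668 -3.0854; -3.0854 2.5678]
tr(P') = 16.9347

1.0854 -1.5678 0.6432 -0.0402


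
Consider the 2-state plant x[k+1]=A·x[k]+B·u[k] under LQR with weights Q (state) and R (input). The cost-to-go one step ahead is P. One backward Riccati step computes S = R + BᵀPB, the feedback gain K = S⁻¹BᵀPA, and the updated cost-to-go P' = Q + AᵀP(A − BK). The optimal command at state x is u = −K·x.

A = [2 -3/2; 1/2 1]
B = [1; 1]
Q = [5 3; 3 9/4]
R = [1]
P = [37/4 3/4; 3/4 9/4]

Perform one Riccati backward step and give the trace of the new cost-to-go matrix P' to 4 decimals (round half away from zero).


BᵀP = [10.0000 3.0000]
S = R + BᵀPB = [1] + [13.0000] = [14.0000]
BᵀPA = [21.5000 -12.0000]
K = S⁻¹·BᵀPA = [1.5357 -0.8571]
A−BK = [0.4643 -0.6429; -1.0357 1.8571]
AᵀP(A−BK) = [6.0446 -7.2589; -7.2589 10.5268]
P' = Q + AᵀP(A−BK) = [11.0446 -4.2589; -4.2589 12.7768]
tr(P') = 23.8214

23.8214


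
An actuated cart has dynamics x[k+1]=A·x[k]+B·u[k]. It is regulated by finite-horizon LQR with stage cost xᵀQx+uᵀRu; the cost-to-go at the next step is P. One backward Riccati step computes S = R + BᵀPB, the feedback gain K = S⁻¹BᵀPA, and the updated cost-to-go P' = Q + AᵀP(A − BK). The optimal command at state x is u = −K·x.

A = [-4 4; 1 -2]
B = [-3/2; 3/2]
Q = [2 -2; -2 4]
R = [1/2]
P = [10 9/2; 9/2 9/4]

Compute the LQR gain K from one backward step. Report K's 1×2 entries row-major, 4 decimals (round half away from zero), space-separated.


BᵀP = [-8.2500 -3.3750]
S = R + BᵀPB = [1/2] + [7.3125] = [7.8125]
BᵀPA = [29.6250 -26.2500]
K = S⁻¹·BᵀPA = [3.7920 -3.3600]
A−BK = [1.6880 -1.0400; -4.6880 3.0400]
AᵀP(A−BK) = [13.9120 -10.9600; -10.9600 8.8000]
P' = Q + AᵀP(A−BK) = [15.9120 -12.9600; -12.9600 12.8000]
tr(P') = 28.7120

3.7920 -3.3600


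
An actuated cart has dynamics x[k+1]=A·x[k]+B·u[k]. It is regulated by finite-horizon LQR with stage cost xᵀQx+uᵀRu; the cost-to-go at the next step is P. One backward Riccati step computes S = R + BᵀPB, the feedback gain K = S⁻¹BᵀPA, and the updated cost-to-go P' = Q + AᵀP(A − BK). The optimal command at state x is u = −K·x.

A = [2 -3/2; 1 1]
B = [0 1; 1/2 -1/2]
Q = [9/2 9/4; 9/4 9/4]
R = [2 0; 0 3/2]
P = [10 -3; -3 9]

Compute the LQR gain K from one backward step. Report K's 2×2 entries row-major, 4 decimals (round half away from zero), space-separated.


1.4573 0.3545 1.2516 -1.3982

BᵀP = [-1.5000 4.5000; 11.5000 -7.5000]
S = R + BᵀPB = [2 0; 0 3/2] + [2.2500 -3.7500; -3.7500 15.2500] = [4.2500 -3.7500; -3.7500 16.7500]
BᵀPA = [1.5000 6.7500; 15.5000 -24.7500]
K = S⁻¹·BᵀPA = [1.4573 0.3545; 1.2516 -1.3982]
A−BK = [0.7484 -0.1018; 0.8972 0.1236]
AᵀP(A−BK) = [15.4136 -1.3589; -1.3589 3.5005]
P' = Q + AᵀP(A−BK) = [19.9136 0.8911; 0.8911 5.7505]
tr(P') = 25.6641


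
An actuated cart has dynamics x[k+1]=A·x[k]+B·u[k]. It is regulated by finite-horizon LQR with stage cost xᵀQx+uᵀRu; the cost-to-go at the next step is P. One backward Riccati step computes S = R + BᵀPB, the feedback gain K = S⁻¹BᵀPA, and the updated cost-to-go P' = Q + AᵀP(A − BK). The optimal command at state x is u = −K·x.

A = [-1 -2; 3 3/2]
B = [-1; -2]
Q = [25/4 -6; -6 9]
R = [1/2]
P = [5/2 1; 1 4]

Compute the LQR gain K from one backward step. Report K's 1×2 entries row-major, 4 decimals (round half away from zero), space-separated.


BᵀP = [-4.5000 -9.0000]
S = R + BᵀPB = [1/2] + [22.5000] = [23.0000]
BᵀPA = [-22.5000 -4.5000]
K = S⁻¹·BᵀPA = [-0.9783 -0.1957]
A−BK = [-1.9783 -2.1957; 1.0435 1.1087]
AᵀP(A−BK) = [10.4891 11.0978; 11.0978 12.1196]
P' = Q + AᵀP(A−BK) = [16.7391 5.0978; 5.0978 21.1196]
tr(P') = 37.8587

-0.9783 -0.1957


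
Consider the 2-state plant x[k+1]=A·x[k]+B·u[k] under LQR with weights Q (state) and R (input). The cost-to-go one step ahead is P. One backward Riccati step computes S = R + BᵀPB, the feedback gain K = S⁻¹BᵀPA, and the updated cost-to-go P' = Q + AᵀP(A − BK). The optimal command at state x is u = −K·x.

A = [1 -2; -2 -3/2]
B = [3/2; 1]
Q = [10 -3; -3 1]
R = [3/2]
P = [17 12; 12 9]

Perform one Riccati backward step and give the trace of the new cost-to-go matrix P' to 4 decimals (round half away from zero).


15.6305

BᵀP = [37.5000 27.0000]
S = R + BᵀPB = [3/2] + [83.2500] = [84.7500]
BᵀPA = [-16.5000 -115.5000]
K = S⁻¹·BᵀPA = [-0.1947 -1.3628]
A−BK = [1.2920 0.0442; -1.8053 -0.1372]
AᵀP(A−BK) = [1.7876 0.5133; 0.5133 2.8429]
P' = Q + AᵀP(A−BK) = [11.7876 -2.4867; -2.4867 3.8429]
tr(P') = 15.6305


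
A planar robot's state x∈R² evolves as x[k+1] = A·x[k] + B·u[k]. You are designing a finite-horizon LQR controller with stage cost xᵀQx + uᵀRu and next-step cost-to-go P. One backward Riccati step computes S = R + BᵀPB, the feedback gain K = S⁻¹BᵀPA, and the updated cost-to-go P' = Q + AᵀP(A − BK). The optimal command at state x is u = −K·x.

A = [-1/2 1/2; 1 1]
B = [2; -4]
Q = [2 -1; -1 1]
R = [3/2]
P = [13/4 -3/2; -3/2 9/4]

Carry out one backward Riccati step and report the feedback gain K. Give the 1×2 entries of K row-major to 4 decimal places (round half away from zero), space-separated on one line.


BᵀP = [12.5000 -12.0000]
S = R + BᵀPB = [3/2] + [73.0000] = [74.5000]
BᵀPA = [-18.2500 -5.7500]
K = S⁻¹·BᵀPA = [-0.2450 -0.0772]
A−BK = [-0.0101 0.6544; 0.0201 0.6913]
AᵀP(A−BK) = [0.0919 0.0289; 0.0289 1.1187]
P' = Q + AᵀP(A−BK) = [2.0919 -0.9711; -0.9711 2.1187]
tr(P') = 4.2106

-0.2450 -0.0772


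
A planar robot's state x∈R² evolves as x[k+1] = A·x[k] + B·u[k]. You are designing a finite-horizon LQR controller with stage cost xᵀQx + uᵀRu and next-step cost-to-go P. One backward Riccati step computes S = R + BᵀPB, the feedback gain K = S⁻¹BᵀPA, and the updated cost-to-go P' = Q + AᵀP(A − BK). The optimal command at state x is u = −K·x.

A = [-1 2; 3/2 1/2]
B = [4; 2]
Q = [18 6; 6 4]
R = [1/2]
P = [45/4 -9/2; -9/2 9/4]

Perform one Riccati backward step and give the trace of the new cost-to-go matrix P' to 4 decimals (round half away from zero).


BᵀP = [36.0000 -13.5000]
S = R + BᵀPB = [1/2] + [117.0000] = [117.5000]
BᵀPA = [-56.2500 65.2500]
K = S⁻¹·BᵀPA = [-0.4787 0.5553]
A−BK = [0.9149 -0.2213; 2.4574 -0.6106]
AᵀP(A−BK) = [2.8843 -0.8258; -0.8258 0.3279]
P' = Q + AᵀP(A−BK) = [20.8843 5.1742; 5.1742 4.3279]
tr(P') = 25.2122

25.2122


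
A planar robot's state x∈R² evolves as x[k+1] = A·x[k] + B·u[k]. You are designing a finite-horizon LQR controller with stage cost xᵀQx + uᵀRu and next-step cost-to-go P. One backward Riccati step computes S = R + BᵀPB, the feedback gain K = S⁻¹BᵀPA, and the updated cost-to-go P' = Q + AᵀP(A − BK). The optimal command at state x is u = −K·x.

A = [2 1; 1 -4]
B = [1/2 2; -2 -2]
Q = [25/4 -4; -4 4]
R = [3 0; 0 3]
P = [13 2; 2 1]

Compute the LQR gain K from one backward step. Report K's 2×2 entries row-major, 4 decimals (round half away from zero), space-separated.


-0.6826 0.8259 1.1809 0.1911

BᵀP = [2.5000 -1.0000; 22.0000 2.0000]
S = R + BᵀPB = [3 0; 0 3] + [3.2500 7.0000; 7.0000 40.0000] = [6.2500 7.0000; 7.0000 43.0000]
BᵀPA = [4.0000 6.5000; 46.0000 14.0000]
K = S⁻¹·BᵀPA = [-0.6826 0.8259; 1.1809 0.1911]
A−BK = [-0.0205 0.2048; 1.9966 -1.9659]
AᵀP(A−BK) = [9.4096 -4.0956; -4.0956 4.9556]
P' = Q + AᵀP(A−BK) = [15.6596 -8.0956; -8.0956 8.9556]
tr(P') = 24.6152


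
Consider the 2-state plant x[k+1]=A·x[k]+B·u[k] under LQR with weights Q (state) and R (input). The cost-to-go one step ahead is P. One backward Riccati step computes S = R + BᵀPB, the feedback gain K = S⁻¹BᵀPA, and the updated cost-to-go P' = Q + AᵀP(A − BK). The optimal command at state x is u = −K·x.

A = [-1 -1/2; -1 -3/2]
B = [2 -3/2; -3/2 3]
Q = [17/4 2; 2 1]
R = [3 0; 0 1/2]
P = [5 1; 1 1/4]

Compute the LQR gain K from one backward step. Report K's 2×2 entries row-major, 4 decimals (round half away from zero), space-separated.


-0.3598 -0.2659 0.4833 0.2562

BᵀP = [8.5000 1.6250; -4.5000 -0.7500]
S = R + BᵀPB = [3 0; 0 1/2] + [14.5625 -7.8750; -7.8750 4.5000] = [17.5625 -7.8750; -7.8750 5.0000]
BᵀPA = [-10.1250 -6.6875; 5.2500 3.3750]
K = S⁻¹·BᵀPA = [-0.3598 -0.2659; 0.4833 0.2562]
A−BK = [0.4446 0.4161; -2.9897 -2.6675]
AᵀP(A−BK) = [1.0697 0.8377; 0.8377 0.6696]
P' = Q + AᵀP(A−BK) = [5.3197 2.8377; 2.8377 1.6696]
tr(P') = 6.9892


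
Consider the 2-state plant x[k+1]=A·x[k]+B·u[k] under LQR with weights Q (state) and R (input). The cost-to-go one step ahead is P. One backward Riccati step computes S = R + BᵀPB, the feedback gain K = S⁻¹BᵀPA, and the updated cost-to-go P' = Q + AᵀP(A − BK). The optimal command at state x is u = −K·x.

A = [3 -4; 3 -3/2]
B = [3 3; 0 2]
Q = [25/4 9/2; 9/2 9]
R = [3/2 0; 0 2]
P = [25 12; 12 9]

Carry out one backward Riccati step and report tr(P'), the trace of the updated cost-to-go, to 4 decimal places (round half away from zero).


BᵀP = [75.0000 36.0000; 99.0000 54.0000]
S = R + BᵀPB = [3/2 0; 0 2] + [225.0000 297.0000; 297.0000 405.0000] = [226.5000 297.0000; 297.0000 407.0000]
BᵀPA = [333.0000 -354.0000; 459.0000 -477.0000]
K = S⁻¹·BᵀPA = [-0.1992 -0.6058; 1.2731 -0.7299]
A−BK = [-0.2218 0.0072; 0.4538 -0.0402]
AᵀP(A−BK) = [3.9687 -1.7354; -1.7354 1.6250]
P' = Q + AᵀP(A−BK) = [10.2187 2.7646; 2.7646 10.6250]
tr(P') = 20.8436

20.8436


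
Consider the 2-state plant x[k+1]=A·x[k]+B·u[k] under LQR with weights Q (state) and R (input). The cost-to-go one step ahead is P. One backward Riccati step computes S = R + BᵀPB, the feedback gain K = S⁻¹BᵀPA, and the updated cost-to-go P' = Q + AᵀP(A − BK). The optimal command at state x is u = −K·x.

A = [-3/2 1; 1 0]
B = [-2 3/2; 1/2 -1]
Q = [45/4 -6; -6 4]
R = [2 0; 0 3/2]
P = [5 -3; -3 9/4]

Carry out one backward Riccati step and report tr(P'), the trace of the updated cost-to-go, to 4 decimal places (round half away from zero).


16.2692

BᵀP = [-11.5000 7.1250; 10.5000 -6.7500]
S = R + BᵀPB = [2 0; 0 3/2] + [26.5625 -24.3750; -24.3750 22.5000] = [28.5625 -24.3750; -24.3750 24.0000]
BᵀPA = [24.3750 -11.5000; -22.5000 10.5000]
K = S⁻¹·BᵀPA = [0.4002 -0.2196; -0.5310 0.2145]
A−BK = [0.0970 0.2391; 0.2689 0.3243]
AᵀP(A−BK) = [0.7966 -0.3217; -0.3217 0.2227]
P' = Q + AᵀP(A−BK) = [12.0466 -6.3217; -6.3217 4.2227]
tr(P') = 16.2692


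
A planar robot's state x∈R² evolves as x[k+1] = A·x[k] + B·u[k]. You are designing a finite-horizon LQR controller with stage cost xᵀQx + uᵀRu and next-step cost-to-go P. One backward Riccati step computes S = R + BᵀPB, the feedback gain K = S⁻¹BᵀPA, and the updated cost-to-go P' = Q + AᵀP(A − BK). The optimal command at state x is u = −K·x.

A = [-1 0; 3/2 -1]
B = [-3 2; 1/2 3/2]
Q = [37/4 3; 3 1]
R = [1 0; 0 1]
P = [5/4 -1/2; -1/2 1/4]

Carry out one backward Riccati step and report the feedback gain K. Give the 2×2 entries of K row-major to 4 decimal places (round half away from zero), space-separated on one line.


0.4371 -0.1266 -0.0719 -0.0222

BᵀP = [-4.0000 1.6250; 1.7500 -0.6250]
S = R + BᵀPB = [1 0; 0 1] + [12.8125 -5.5625; -5.5625 2.5625] = [13.8125 -5.5625; -5.5625 3.5625]
BᵀPA = [6.4375 -1.6250; -2.6875 0.6250]
K = S⁻¹·BᵀPA = [0.4371 -0.1266; -0.0719 -0.0222]
A−BK = [0.4551 -0.3353; 1.3892 -0.9033]
AᵀP(A−BK) = [0.3054 -0.1198; -0.1198 0.0582]
P' = Q + AᵀP(A−BK) = [9.5554 2.8802; 2.8802 1.0582]
tr(P') = 10.6136


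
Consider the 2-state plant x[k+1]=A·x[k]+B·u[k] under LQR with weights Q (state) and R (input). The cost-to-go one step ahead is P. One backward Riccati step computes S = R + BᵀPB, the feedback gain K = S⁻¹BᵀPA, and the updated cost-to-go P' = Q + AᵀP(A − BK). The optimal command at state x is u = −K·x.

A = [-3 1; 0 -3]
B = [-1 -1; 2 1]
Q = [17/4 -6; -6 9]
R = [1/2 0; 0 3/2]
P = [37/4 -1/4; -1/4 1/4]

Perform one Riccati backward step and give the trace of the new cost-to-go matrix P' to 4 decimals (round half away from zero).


BᵀP = [-9.7500 0.7500; -9.5000 0.5000]
S = R + BᵀPB = [1/2 0; 0 3/2] + [11.2500 10.5000; 10.5000 10.0000] = [11.7500 10.5000; 10.5000 11.5000]
BᵀPA = [29.2500 -12.0000; 28.5000 -11.0000]
K = S⁻¹·BᵀPA = [1.4925 -0.9045; 1.1156 -0.1307]
A−BK = [-0.3920 -0.0352; -4.1005 -1.0603]
AᵀP(A−BK) = [7.8015 0.1809; 0.1809 0.7085]
P' = Q + AᵀP(A−BK) = [12.0515 -5.8191; -5.8191 9.7085]
tr(P') = 21.7601

21.7601


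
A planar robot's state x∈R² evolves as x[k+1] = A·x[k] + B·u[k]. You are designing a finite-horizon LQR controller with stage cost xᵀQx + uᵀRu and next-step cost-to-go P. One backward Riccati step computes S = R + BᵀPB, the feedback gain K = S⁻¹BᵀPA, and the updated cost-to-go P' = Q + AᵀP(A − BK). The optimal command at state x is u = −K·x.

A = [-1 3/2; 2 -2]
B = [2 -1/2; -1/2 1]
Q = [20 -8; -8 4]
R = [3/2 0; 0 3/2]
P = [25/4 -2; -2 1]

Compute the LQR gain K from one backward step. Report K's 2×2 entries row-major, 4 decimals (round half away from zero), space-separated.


-0.5638 0.7659 0.4589 -0.5067

BᵀP = [13.5000 -4.5000; -5.1250 2.0000]
S = R + BᵀPB = [3/2 0; 0 3/2] + [29.2500 -11.2500; -11.2500 4.5625] = [30.7500 -11.2500; -11.2500 6.0625]
BᵀPA = [-22.5000 29.2500; 9.1250 -11.6875]
K = S⁻¹·BᵀPA = [-0.5638 0.7659; 0.4589 -0.5067]
A−BK = [0.3571 -0.2850; 1.2592 -1.1104]
AᵀP(A−BK) = [1.3767 -1.5200; -1.5200 1.7396]
P' = Q + AᵀP(A−BK) = [21.3767 -9.5200; -9.5200 5.7396]
tr(P') = 27.1163


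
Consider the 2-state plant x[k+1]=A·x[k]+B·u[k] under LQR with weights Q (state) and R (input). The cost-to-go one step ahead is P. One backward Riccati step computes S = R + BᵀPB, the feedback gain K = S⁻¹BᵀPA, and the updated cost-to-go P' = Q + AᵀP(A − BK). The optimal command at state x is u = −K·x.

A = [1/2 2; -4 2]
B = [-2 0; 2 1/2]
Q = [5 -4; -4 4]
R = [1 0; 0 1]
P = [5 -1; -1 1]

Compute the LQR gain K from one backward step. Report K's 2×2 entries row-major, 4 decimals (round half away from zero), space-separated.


BᵀP = [-12.0000 4.0000; -0.5000 0.5000]
S = R + BᵀPB = [1 0; 0 1] + [32.0000 2.0000; 2.0000 0.2500] = [33.0000 2.0000; 2.0000 1.2500]
BᵀPA = [-22.0000 -16.0000; -2.2500 0.0000]
K = S⁻¹·BᵀPA = [-0.6174 -0.5369; -0.8121 0.8591]
A−BK = [-0.7349 0.9262; -2.3591 2.6443]
AᵀP(A−BK) = [5.8389 -5.8792; -5.8792 7.4094]
P' = Q + AᵀP(A−BK) = [10.8389 -9.8792; -9.8792 11.4094]
tr(P') = 22.2483

-0.6174 -0.5369 -0.8121 0.8591


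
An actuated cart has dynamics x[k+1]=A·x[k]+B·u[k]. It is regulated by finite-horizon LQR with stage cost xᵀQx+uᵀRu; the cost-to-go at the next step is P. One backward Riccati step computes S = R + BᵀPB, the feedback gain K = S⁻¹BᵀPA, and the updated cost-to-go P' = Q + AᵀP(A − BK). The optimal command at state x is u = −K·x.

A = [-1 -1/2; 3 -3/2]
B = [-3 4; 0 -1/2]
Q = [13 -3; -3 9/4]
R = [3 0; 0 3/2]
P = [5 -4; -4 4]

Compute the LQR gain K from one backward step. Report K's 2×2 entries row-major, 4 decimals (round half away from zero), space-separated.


BᵀP = [-15.0000 12.0000; 22.0000 -18.0000]
S = R + BᵀPB = [3 0; 0 3/2] + [45.0000 -66.0000; -66.0000 97.0000] = [48.0000 -66.0000; -66.0000 98.5000]
BᵀPA = [51.0000 -10.5000; -76.0000 16.0000]
K = S⁻¹·BᵀPA = [0.0202 0.0585; -0.7581 0.2016]
A−BK = [2.0927 -1.1310; 2.6210 -1.3992]
AᵀP(A−BK) = [6.3589 -3.1593; -3.1593 1.6381]
P' = Q + AᵀP(A−BK) = [19.3589 -6.1593; -6.1593 3.8881]
tr(P') = 23.2470

0.0202 0.0585 -0.7581 0.2016


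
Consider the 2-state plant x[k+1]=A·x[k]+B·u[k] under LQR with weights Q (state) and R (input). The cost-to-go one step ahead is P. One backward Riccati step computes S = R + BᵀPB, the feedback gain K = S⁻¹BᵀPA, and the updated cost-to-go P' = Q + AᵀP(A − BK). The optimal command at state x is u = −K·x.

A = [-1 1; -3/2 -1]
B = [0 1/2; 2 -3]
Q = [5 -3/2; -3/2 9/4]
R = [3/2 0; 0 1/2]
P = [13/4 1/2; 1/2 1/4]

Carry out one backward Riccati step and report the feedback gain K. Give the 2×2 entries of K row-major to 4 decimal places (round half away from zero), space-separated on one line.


-0.7180 0.3985 -0.0451 0.4962

BᵀP = [1.0000 0.5000; 0.1250 -0.5000]
S = R + BᵀPB = [3/2 0; 0 1/2] + [1.0000 -1.0000; -1.0000 1.5625] = [2.5000 -1.0000; -1.0000 2.0625]
BᵀPA = [-1.7500 0.5000; 0.6250 0.6250]
K = S⁻¹·BᵀPA = [-0.7180 0.3985; -0.0451 0.4962]
A−BK = [-0.9774 0.7519; -0.1992 -0.3083]
AᵀP(A−BK) = [4.0841 -2.7378; -2.7378 1.9906]
P' = Q + AᵀP(A−BK) = [9.0841 -4.2378; -4.2378 4.2406]
tr(P') = 13.3247


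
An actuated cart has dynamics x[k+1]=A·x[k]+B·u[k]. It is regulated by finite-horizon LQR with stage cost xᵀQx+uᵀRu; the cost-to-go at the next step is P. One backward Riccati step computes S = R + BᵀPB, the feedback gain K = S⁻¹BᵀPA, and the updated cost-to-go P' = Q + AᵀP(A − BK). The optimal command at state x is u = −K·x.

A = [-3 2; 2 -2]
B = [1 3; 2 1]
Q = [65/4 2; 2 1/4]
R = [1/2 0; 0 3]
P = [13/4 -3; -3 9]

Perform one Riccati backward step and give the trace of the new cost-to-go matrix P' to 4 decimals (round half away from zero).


29.5156

BᵀP = [-2.7500 15.0000; 6.7500 0.0000]
S = R + BᵀPB = [1/2 0; 0 3] + [27.2500 6.7500; 6.7500 20.2500] = [27.7500 6.7500; 6.7500 23.2500]
BᵀPA = [38.2500 -35.5000; -20.2500 13.5000]
K = S⁻¹·BᵀPA = [1.7111 -1.5285; -1.3677 1.0244]
A−BK = [-0.6079 0.4553; -0.0544 0.0325]
AᵀP(A−BK) = [8.1051 -6.2927; -6.2927 4.9106]
P' = Q + AᵀP(A−BK) = [24.3551 -4.2927; -4.2927 5.1606]
tr(P') = 29.5156


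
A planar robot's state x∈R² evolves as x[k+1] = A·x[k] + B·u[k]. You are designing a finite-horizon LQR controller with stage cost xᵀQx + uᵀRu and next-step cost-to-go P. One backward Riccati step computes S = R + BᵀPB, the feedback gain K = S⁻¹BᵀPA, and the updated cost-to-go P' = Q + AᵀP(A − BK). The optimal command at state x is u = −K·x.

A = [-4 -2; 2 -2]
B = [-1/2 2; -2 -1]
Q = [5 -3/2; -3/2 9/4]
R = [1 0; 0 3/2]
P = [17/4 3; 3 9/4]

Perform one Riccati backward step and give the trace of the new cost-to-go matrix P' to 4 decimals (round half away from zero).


12.1034

BᵀP = [-8.1250 -6.0000; 5.5000 3.7500]
S = R + BᵀPB = [1 0; 0 3/2] + [16.0625 -10.2500; -10.2500 7.2500] = [17.0625 -10.2500; -10.2500 8.7500]
BᵀPA = [20.5000 28.2500; -14.5000 -18.5000]
K = S⁻¹·BᵀPA = [0.6952 1.3013; -0.8428 -0.5899]
A−BK = [-1.9668 -0.1696; 2.5475 0.0127]
AᵀP(A−BK) = [2.5284 1.7697; 1.7697 2.3250]
P' = Q + AᵀP(A−BK) = [7.5284 0.2697; 0.2697 4.5750]
tr(P') = 12.1034


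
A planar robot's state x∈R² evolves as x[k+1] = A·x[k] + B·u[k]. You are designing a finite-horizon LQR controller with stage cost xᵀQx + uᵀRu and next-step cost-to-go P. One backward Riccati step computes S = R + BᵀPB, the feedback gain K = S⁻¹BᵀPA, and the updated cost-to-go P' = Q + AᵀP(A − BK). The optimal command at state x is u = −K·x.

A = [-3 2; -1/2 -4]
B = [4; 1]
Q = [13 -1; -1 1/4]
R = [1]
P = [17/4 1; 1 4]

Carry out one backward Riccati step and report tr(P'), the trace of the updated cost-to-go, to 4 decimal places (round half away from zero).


BᵀP = [18.0000 8.0000]
S = R + BᵀPB = [1] + [80.0000] = [81.0000]
BᵀPA = [-58.0000 4.0000]
K = S⁻¹·BᵀPA = [-0.7160 0.0494]
A−BK = [-0.1358 1.8025; 0.2160 -4.0494]
AᵀP(A−BK) = [0.7191 -3.6358; -3.6358 64.8025]
P' = Q + AᵀP(A−BK) = [13.7191 -4.6358; -4.6358 65.0525]
tr(P') = 78.7716

78.7716


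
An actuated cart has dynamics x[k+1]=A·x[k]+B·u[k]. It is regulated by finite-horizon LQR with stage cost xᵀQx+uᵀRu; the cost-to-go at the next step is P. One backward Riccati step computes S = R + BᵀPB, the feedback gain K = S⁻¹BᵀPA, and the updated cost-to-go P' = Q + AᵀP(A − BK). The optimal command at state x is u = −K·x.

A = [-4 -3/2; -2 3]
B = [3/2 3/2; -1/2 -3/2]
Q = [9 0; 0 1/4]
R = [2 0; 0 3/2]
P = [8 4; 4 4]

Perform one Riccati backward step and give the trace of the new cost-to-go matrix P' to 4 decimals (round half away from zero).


66.3676

BᵀP = [10.0000 4.0000; 6.0000 0.0000]
S = R + BᵀPB = [2 0; 0 3/2] + [13.0000 9.0000; 9.0000 9.0000] = [15.0000 9.0000; 9.0000 10.5000]
BᵀPA = [-48.0000 -3.0000; -24.0000 -9.0000]
K = S⁻¹·BᵀPA = [-3.7647 0.6471; 0.9412 -1.4118]
A−BK = [0.2353 -0.3529; -2.4706 1.2059]
AᵀP(A−BK) = [49.8824 -14.8235; -14.8235 7.2353]
P' = Q + AᵀP(A−BK) = [58.8824 -14.8235; -14.8235 7.4853]
tr(P') = 66.3676


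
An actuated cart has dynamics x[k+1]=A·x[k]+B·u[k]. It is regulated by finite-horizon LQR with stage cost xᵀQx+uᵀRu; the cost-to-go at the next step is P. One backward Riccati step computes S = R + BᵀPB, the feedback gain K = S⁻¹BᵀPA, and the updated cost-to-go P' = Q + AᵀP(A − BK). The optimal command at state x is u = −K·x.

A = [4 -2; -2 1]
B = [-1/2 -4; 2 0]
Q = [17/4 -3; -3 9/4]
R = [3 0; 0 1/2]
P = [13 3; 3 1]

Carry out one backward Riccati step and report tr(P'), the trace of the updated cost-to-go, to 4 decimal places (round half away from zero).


8.0757

BᵀP = [-0.5000 0.5000; -52.0000 -12.0000]
S = R + BᵀPB = [3 0; 0 1/2] + [1.2500 2.0000; 2.0000 208.0000] = [4.2500 2.0000; 2.0000 208.5000]
BᵀPA = [-3.0000 1.5000; -184.0000 92.0000]
K = S⁻¹·BᵀPA = [-0.2919 0.1460; -0.8797 0.4398]
A−BK = [0.3353 -0.1676; -1.4162 0.7081]
AᵀP(A−BK) = [1.2606 -0.6303; -0.6303 0.3151]
P' = Q + AᵀP(A−BK) = [5.5106 -3.6303; -3.6303 2.5651]
tr(P') = 8.0757


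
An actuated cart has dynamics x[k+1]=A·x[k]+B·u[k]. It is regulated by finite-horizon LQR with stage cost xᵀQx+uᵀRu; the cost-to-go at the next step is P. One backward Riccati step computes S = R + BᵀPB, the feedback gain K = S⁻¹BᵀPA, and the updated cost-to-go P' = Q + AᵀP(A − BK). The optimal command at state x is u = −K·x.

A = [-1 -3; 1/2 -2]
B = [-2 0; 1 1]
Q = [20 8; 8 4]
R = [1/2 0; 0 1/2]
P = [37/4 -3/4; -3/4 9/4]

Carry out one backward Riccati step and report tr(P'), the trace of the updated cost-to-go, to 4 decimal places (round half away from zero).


29.9983

BᵀP = [-19.2500 3.7500; -0.7500 2.2500]
S = R + BᵀPB = [1/2 0; 0 1/2] + [42.2500 3.7500; 3.7500 2.2500] = [42.7500 3.7500; 3.7500 2.7500]
BᵀPA = [21.1250 50.2500; 1.8750 -2.2500]
K = S⁻¹·BᵀPA = [0.4934 1.4167; 0.0091 -2.7500]
A−BK = [-0.0133 -0.1667; -0.0024 -0.6667]
AᵀP(A−BK) = [0.1233 0.3542; 0.3542 5.8750]
P' = Q + AᵀP(A−BK) = [20.1233 8.3542; 8.3542 9.8750]
tr(P') = 29.9983


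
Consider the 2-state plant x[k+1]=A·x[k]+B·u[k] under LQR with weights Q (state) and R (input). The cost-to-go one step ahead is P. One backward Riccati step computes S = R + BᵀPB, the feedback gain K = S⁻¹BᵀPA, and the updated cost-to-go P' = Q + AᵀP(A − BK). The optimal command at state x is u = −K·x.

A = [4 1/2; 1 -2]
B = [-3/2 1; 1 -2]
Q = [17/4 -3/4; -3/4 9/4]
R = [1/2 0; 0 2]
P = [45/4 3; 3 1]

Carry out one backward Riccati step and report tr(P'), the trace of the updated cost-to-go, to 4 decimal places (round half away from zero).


BᵀP = [-13.8750 -3.5000; 5.2500 1.0000]
S = R + BᵀPB = [1/2 0; 0 2] + [17.3125 -6.8750; -6.8750 3.2500] = [17.8125 -6.8750; -6.8750 5.2500]
BᵀPA = [-59.0000 0.0625; 22.0000 0.6250]
K = S⁻¹·BᵀPA = [-3.4270 0.1000; -0.2973 0.2500]
A−BK = [-0.8432 0.4000; 3.8324 -1.6000]
AᵀP(A−BK) = [9.3459 -1.6000; -1.6000 0.6500]
P' = Q + AᵀP(A−BK) = [13.5959 -2.3500; -2.3500 2.9000]
tr(P') = 16.4959

16.4959


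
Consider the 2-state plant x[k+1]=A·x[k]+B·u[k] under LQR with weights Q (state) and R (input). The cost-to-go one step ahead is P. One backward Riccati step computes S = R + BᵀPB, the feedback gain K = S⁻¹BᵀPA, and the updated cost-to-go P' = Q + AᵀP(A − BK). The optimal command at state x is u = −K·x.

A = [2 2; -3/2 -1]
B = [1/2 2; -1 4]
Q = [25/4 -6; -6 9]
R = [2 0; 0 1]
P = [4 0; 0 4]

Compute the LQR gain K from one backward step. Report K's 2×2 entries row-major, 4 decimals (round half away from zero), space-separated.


1.6879 1.5319 0.1513 0.2270

BᵀP = [2.0000 -4.0000; 8.0000 16.0000]
S = R + BᵀPB = [2 0; 0 1] + [5.0000 -12.0000; -12.0000 80.0000] = [7.0000 -12.0000; -12.0000 81.0000]
BᵀPA = [10.0000 8.0000; -8.0000 0.0000]
K = S⁻¹·BᵀPA = [1.6879 1.5319; 0.1513 0.2270]
A−BK = [0.8534 0.7801; -0.4173 -0.3759]
AᵀP(A−BK) = [9.3310 8.4965; 8.4965 7.7447]
P' = Q + AᵀP(A−BK) = [15.5810 2.4965; 2.4965 16.7447]
tr(P') = 32.3257


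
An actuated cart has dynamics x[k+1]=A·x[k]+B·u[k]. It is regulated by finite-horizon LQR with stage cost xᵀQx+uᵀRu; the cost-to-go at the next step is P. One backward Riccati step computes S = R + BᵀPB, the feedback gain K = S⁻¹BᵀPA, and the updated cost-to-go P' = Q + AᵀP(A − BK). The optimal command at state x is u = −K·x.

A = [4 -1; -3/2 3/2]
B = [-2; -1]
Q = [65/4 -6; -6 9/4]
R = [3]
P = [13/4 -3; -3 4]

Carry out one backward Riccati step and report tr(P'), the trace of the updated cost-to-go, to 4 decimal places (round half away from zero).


BᵀP = [-3.5000 2.0000]
S = R + BᵀPB = [3] + [5.0000] = [8.0000]
BᵀPA = [-17.0000 6.5000]
K = S⁻¹·BᵀPA = [-2.1250 0.8125]
A−BK = [-0.2500 0.6250; -3.6250 2.3125]
AᵀP(A−BK) = [60.8750 -30.6875; -30.6875 15.9688]
P' = Q + AᵀP(A−BK) = [77.1250 -36.6875; -36.6875 18.2188]
tr(P') = 95.3438

95.3438


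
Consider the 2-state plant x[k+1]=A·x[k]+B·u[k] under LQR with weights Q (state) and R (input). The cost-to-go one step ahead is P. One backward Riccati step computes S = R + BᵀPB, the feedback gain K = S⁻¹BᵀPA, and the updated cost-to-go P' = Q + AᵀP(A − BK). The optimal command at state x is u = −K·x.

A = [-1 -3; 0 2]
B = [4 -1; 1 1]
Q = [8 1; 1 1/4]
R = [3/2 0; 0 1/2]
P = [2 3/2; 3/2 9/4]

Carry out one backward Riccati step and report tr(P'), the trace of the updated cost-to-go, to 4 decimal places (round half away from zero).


10.1067

BᵀP = [9.5000 8.2500; -0.5000 0.7500]
S = R + BᵀPB = [3/2 0; 0 1/2] + [46.2500 -1.2500; -1.2500 1.2500] = [47.7500 -1.2500; -1.2500 1.7500]
BᵀPA = [-9.5000 -12.0000; 0.5000 3.0000]
K = S⁻¹·BᵀPA = [-0.1951 -0.2104; 0.1463 1.5640]
A−BK = [-0.0732 -0.5945; 0.0488 0.6463]
AᵀP(A−BK) = [0.0732 0.2195; 0.2195 1.7835]
P' = Q + AᵀP(A−BK) = [8.0732 1.2195; 1.2195 2.0335]
tr(P') = 10.1067


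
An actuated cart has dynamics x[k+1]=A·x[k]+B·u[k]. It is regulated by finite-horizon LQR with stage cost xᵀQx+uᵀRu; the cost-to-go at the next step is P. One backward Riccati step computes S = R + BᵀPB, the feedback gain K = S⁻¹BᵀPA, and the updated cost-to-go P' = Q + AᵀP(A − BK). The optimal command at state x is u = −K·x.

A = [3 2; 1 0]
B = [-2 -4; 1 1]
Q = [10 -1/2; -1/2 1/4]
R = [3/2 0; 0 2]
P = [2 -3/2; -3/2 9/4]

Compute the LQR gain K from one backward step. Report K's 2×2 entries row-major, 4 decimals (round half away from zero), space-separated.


0.0790 -0.1142 -0.4643 -0.3293

BᵀP = [-5.5000 5.2500; -9.5000 8.2500]
S = R + BᵀPB = [3/2 0; 0 2] + [16.2500 27.2500; 27.2500 46.2500] = [17.7500 27.2500; 27.2500 48.2500]
BᵀPA = [-11.2500 -11.0000; -20.2500 -19.0000]
K = S⁻¹·BᵀPA = [0.0790 -0.1142; -0.4643 -0.3293]
A−BK = [1.3008 0.4544; 1.3853 0.4435]
AᵀP(A−BK) = [2.7366 1.0472; 1.0472 0.4874]
P' = Q + AᵀP(A−BK) = [12.7366 0.5472; 0.5472 0.7374]
tr(P') = 13.4739


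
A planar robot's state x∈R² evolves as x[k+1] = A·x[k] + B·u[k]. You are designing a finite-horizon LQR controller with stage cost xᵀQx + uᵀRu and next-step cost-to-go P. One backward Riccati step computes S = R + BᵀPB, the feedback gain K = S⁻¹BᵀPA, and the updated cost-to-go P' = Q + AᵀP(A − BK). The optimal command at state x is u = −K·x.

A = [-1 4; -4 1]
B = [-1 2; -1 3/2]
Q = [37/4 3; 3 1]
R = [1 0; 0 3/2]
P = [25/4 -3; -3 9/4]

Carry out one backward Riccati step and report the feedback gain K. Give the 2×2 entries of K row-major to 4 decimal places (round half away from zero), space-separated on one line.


0.9058 -0.4441 0.5433 1.9899

BᵀP = [-3.2500 0.7500; 8.0000 -2.6250]
S = R + BᵀPB = [1 0; 0 3/2] + [2.5000 -5.3750; -5.3750 12.0625] = [3.5000 -5.3750; -5.3750 13.5625]
BᵀPA = [0.2500 -12.2500; 2.5000 29.3750]
K = S⁻¹·BᵀPA = [0.9058 -0.4441; 0.5433 1.9899]
A−BK = [-1.1808 -0.4239; -3.9092 -2.4289]
AᵀP(A−BK) = [16.6653 12.1362; 12.1362 14.3566]
P' = Q + AᵀP(A−BK) = [25.9153 15.1362; 15.1362 15.3566]
tr(P') = 41.2719


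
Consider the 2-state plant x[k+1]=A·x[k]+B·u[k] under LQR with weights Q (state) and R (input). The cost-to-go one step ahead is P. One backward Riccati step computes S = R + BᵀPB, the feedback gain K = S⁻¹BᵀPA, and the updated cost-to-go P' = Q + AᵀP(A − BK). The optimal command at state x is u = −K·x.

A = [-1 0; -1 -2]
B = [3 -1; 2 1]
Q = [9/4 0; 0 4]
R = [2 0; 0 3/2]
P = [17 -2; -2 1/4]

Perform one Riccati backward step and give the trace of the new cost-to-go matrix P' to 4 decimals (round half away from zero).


6.4957

BᵀP = [47.0000 -5.5000; -19.0000 2.2500]
S = R + BᵀPB = [2 0; 0 3/2] + [130.0000 -52.5000; -52.5000 21.2500] = [132.0000 -52.5000; -52.5000 22.7500]
BᵀPA = [-41.5000 11.0000; 16.7500 -4.5000]
K = S⁻¹·BᵀPA = [-0.2624 0.0567; 0.1307 -0.0669]
A−BK = [-0.0821 -0.2371; -0.6059 -2.0466]
AᵀP(A−BK) = [0.1707 -0.0253; -0.0253 0.0750]
P' = Q + AᵀP(A−BK) = [2.4207 -0.0253; -0.0253 4.0750]
tr(P') = 6.4957


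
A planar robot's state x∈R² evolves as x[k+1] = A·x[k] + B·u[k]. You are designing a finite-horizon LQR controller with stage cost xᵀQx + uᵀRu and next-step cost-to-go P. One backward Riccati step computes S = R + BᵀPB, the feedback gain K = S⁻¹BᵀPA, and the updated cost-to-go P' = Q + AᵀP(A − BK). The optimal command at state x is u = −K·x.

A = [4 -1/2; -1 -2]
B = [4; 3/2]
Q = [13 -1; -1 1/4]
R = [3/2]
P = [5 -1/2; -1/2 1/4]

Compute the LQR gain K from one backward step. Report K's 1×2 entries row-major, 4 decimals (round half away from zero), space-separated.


BᵀP = [19.2500 -1.6250]
S = R + BᵀPB = [3/2] + [74.5625] = [76.0625]
BᵀPA = [78.6250 -6.3750]
K = S⁻¹·BᵀPA = [1.0337 -0.0838]
A−BK = [-0.1348 -0.1647; -2.5505 -1.8743]
AᵀP(A−BK) = [2.9762 0.8398; 0.8398 0.7157]
P' = Q + AᵀP(A−BK) = [15.9762 -0.1602; -0.1602 0.9657]
tr(P') = 16.9419

1.0337 -0.0838


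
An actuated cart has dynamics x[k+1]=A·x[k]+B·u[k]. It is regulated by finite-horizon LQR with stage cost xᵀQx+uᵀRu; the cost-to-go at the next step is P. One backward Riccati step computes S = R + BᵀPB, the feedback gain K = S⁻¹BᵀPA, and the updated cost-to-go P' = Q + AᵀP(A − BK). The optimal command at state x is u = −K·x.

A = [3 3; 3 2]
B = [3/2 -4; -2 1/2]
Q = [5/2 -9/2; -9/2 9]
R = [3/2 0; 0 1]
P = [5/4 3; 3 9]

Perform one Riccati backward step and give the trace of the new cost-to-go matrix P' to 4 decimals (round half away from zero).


22.3638

BᵀP = [-4.1250 -13.5000; -3.5000 -7.5000]
S = R + BᵀPB = [3/2 0; 0 1] + [20.8125 9.7500; 9.7500 10.2500] = [22.3125 9.7500; 9.7500 11.2500]
BᵀPA = [-52.8750 -39.3750; -33.0000 -25.5000]
K = S⁻¹·BᵀPA = [-1.7511 -1.2462; -1.4157 -1.1867]
A−BK = [-0.0361 0.1226; 0.2056 0.1010]
AᵀP(A−BK) = [6.9414 5.1993; 5.1993 3.9225]
P' = Q + AᵀP(A−BK) = [9.4414 0.6993; 0.6993 12.9225]
tr(P') = 22.3638


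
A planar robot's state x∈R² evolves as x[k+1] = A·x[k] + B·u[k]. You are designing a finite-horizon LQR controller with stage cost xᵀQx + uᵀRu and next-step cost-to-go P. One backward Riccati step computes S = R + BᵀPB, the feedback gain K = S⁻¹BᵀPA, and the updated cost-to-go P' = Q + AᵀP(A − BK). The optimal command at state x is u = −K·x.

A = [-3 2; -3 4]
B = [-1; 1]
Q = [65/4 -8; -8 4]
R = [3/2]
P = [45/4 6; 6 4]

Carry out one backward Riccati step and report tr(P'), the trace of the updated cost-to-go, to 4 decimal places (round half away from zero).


BᵀP = [-5.2500 -2.0000]
S = R + BᵀPB = [3/2] + [3.2500] = [4.7500]
BᵀPA = [21.7500 -18.5000]
K = S⁻¹·BᵀPA = [4.5789 -3.8947]
A−BK = [1.5789 -1.8947; -7.5789 7.8947]
AᵀP(A−BK) = [145.6579 -138.7895; -138.7895 132.9474]
P' = Q + AᵀP(A−BK) = [161.9079 -146.7895; -146.7895 136.9474]
tr(P') = 298.8553

298.8553
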